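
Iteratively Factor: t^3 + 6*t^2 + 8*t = (t + 4)*(t^2 + 2*t) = t*(t + 4)*(t + 2)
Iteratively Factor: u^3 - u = (u)*(u^2 - 1) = u*(u - 1)*(u + 1)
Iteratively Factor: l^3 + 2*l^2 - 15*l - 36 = (l + 3)*(l^2 - l - 12) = (l - 4)*(l + 3)*(l + 3)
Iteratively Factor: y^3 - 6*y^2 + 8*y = (y)*(y^2 - 6*y + 8) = y*(y - 4)*(y - 2)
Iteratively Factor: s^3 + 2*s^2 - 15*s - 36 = (s - 4)*(s^2 + 6*s + 9) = (s - 4)*(s + 3)*(s + 3)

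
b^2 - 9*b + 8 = (b - 8)*(b - 1)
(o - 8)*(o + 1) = o^2 - 7*o - 8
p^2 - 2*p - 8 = (p - 4)*(p + 2)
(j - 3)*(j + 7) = j^2 + 4*j - 21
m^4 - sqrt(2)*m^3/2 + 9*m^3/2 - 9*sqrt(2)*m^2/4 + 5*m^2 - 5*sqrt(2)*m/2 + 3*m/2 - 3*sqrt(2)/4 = (m + 1/2)*(m + 1)*(m + 3)*(m - sqrt(2)/2)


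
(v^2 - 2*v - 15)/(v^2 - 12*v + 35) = (v + 3)/(v - 7)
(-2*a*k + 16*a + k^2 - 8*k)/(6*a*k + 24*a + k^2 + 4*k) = (-2*a*k + 16*a + k^2 - 8*k)/(6*a*k + 24*a + k^2 + 4*k)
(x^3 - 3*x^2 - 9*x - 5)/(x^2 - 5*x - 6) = (x^2 - 4*x - 5)/(x - 6)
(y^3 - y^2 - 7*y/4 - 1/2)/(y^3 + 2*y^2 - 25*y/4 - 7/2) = (2*y + 1)/(2*y + 7)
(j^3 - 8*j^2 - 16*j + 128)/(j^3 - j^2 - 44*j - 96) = (j - 4)/(j + 3)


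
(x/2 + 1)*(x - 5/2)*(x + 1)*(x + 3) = x^4/2 + 7*x^3/4 - 2*x^2 - 43*x/4 - 15/2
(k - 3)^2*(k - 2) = k^3 - 8*k^2 + 21*k - 18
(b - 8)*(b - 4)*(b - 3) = b^3 - 15*b^2 + 68*b - 96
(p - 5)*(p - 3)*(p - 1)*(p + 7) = p^4 - 2*p^3 - 40*p^2 + 146*p - 105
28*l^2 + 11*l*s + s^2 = (4*l + s)*(7*l + s)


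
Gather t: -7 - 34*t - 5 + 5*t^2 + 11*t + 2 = 5*t^2 - 23*t - 10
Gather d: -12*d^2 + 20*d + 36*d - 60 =-12*d^2 + 56*d - 60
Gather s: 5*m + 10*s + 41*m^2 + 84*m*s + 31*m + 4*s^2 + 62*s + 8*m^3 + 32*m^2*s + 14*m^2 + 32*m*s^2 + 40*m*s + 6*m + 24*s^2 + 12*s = 8*m^3 + 55*m^2 + 42*m + s^2*(32*m + 28) + s*(32*m^2 + 124*m + 84)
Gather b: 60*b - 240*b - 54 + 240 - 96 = 90 - 180*b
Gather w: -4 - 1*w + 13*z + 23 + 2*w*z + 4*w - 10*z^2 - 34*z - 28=w*(2*z + 3) - 10*z^2 - 21*z - 9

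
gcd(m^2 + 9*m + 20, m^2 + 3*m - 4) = m + 4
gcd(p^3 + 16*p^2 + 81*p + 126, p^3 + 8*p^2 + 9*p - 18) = p^2 + 9*p + 18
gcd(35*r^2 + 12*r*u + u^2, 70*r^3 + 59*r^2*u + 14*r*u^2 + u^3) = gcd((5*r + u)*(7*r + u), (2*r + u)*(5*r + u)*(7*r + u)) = 35*r^2 + 12*r*u + u^2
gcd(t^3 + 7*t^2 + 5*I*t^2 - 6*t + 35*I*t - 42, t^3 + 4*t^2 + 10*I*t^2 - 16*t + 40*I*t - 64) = t + 2*I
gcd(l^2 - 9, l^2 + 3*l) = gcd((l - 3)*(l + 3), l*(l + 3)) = l + 3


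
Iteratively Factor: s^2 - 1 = (s + 1)*(s - 1)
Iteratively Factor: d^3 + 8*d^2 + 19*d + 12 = (d + 4)*(d^2 + 4*d + 3) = (d + 1)*(d + 4)*(d + 3)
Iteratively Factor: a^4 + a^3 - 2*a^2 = (a + 2)*(a^3 - a^2) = a*(a + 2)*(a^2 - a) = a*(a - 1)*(a + 2)*(a)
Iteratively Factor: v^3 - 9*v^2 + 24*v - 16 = (v - 1)*(v^2 - 8*v + 16) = (v - 4)*(v - 1)*(v - 4)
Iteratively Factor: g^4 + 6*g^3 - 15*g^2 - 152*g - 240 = (g + 4)*(g^3 + 2*g^2 - 23*g - 60) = (g + 3)*(g + 4)*(g^2 - g - 20) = (g - 5)*(g + 3)*(g + 4)*(g + 4)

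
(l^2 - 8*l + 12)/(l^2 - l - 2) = (l - 6)/(l + 1)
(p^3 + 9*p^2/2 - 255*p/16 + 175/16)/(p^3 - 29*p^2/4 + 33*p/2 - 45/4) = (4*p^2 + 23*p - 35)/(4*(p^2 - 6*p + 9))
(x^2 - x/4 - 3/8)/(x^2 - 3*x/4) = (x + 1/2)/x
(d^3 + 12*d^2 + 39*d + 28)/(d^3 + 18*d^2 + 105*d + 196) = (d + 1)/(d + 7)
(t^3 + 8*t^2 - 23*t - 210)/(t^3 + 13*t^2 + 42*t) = (t - 5)/t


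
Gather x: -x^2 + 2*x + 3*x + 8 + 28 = -x^2 + 5*x + 36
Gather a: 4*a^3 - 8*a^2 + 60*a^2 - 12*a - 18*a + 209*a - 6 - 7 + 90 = 4*a^3 + 52*a^2 + 179*a + 77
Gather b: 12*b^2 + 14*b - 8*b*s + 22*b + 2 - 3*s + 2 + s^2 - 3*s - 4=12*b^2 + b*(36 - 8*s) + s^2 - 6*s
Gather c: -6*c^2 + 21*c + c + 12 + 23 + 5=-6*c^2 + 22*c + 40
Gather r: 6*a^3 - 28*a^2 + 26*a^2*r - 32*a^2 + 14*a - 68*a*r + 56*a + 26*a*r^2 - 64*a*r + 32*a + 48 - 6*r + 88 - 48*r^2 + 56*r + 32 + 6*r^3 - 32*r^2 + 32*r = 6*a^3 - 60*a^2 + 102*a + 6*r^3 + r^2*(26*a - 80) + r*(26*a^2 - 132*a + 82) + 168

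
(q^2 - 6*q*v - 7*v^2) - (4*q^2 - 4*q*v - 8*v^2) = -3*q^2 - 2*q*v + v^2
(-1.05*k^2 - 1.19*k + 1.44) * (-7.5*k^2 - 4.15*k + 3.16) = 7.875*k^4 + 13.2825*k^3 - 9.1795*k^2 - 9.7364*k + 4.5504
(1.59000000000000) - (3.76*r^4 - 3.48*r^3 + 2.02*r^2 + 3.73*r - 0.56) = -3.76*r^4 + 3.48*r^3 - 2.02*r^2 - 3.73*r + 2.15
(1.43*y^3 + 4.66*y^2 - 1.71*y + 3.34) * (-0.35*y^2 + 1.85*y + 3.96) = -0.5005*y^5 + 1.0145*y^4 + 14.8823*y^3 + 14.1211*y^2 - 0.592599999999999*y + 13.2264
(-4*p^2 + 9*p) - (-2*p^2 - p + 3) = -2*p^2 + 10*p - 3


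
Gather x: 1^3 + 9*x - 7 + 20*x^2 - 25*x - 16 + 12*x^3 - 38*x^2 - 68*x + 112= 12*x^3 - 18*x^2 - 84*x + 90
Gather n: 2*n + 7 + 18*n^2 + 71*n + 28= 18*n^2 + 73*n + 35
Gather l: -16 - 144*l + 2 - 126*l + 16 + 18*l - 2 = -252*l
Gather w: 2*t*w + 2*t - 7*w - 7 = 2*t + w*(2*t - 7) - 7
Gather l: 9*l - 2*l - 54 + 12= 7*l - 42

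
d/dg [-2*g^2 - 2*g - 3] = -4*g - 2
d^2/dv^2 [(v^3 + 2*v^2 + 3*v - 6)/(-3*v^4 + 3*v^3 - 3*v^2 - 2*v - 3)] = 2*(-9*v^9 - 54*v^8 - 81*v^7 + 789*v^6 - 810*v^5 + 1071*v^4 - 244*v^3 - 396*v^2 + 324*v - 30)/(27*v^12 - 81*v^11 + 162*v^10 - 135*v^9 + 135*v^8 - 81*v^7 + 198*v^6 - 36*v^5 + 90*v^4 + 35*v^3 + 117*v^2 + 54*v + 27)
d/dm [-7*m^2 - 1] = -14*m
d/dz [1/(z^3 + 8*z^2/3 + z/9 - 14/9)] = 9*(-27*z^2 - 48*z - 1)/(9*z^3 + 24*z^2 + z - 14)^2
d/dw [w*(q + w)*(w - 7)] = w*(q + w) + w*(w - 7) + (q + w)*(w - 7)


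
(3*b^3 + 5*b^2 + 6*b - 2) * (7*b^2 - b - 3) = 21*b^5 + 32*b^4 + 28*b^3 - 35*b^2 - 16*b + 6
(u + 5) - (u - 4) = 9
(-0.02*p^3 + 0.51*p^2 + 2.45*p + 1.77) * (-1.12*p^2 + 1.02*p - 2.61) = 0.0224*p^5 - 0.5916*p^4 - 2.1716*p^3 - 0.8145*p^2 - 4.5891*p - 4.6197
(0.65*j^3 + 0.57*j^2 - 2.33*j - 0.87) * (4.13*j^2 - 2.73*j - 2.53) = 2.6845*j^5 + 0.5796*j^4 - 12.8235*j^3 + 1.3257*j^2 + 8.27*j + 2.2011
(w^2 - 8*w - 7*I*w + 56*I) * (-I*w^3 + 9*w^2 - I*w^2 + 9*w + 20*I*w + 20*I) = -I*w^5 + 2*w^4 + 7*I*w^4 - 14*w^3 - 35*I*w^3 + 124*w^2 + 301*I*w^2 - 980*w + 344*I*w - 1120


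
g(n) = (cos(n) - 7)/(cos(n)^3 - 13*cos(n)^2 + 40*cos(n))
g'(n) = (cos(n) - 7)*(3*sin(n)*cos(n)^2 - 26*sin(n)*cos(n) + 40*sin(n))/(cos(n)^3 - 13*cos(n)^2 + 40*cos(n))^2 - sin(n)/(cos(n)^3 - 13*cos(n)^2 + 40*cos(n))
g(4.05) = 0.26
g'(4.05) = 0.36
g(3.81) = 0.20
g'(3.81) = 0.17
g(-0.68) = -0.26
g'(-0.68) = 0.18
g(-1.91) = 0.50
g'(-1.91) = 1.49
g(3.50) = 0.16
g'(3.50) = 0.07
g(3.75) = 0.19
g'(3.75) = 0.15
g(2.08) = 0.33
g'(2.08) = -0.64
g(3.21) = 0.15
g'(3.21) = 0.01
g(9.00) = 0.16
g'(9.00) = -0.09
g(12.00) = -0.25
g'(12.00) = 0.13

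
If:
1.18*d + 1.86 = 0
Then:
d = -1.58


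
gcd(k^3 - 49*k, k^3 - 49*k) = k^3 - 49*k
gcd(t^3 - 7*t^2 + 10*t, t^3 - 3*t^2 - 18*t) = t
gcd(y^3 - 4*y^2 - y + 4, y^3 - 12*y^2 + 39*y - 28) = y^2 - 5*y + 4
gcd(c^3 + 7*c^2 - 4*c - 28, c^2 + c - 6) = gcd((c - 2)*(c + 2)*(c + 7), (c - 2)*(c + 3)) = c - 2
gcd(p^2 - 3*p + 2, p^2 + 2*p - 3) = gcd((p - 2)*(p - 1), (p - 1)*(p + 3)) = p - 1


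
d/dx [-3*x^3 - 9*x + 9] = -9*x^2 - 9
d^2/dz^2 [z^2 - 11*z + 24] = 2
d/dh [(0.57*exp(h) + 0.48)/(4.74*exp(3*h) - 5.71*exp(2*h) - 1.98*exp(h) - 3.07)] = (-5.4036*exp(3*h) - 3.5709*exp(2*h) + 5.4816*exp(h) - 0.7995)*exp(h)/(22.4676*exp(6*h) - 54.1308*exp(5*h) + 13.8337*exp(4*h) - 6.492*exp(3*h) + 38.9798*exp(2*h) + 12.1572*exp(h) + 9.4249)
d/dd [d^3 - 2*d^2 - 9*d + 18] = 3*d^2 - 4*d - 9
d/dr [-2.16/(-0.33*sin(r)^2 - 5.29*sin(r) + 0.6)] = -(1.4256*sin(r) + 11.4264)*cos(r)/(0.33*sin(r)^2 + 5.29*sin(r) - 0.6)^2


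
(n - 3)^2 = n^2 - 6*n + 9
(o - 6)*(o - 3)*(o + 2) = o^3 - 7*o^2 + 36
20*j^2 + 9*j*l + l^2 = (4*j + l)*(5*j + l)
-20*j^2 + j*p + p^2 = (-4*j + p)*(5*j + p)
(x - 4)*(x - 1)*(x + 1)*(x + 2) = x^4 - 2*x^3 - 9*x^2 + 2*x + 8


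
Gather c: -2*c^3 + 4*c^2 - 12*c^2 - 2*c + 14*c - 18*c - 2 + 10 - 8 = -2*c^3 - 8*c^2 - 6*c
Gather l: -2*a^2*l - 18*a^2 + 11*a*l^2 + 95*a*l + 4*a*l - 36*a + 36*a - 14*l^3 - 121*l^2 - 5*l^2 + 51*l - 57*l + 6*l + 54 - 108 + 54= -18*a^2 - 14*l^3 + l^2*(11*a - 126) + l*(-2*a^2 + 99*a)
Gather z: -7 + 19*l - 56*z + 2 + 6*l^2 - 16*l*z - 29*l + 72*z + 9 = 6*l^2 - 10*l + z*(16 - 16*l) + 4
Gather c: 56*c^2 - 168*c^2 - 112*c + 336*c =-112*c^2 + 224*c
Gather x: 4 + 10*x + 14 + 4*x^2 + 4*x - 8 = 4*x^2 + 14*x + 10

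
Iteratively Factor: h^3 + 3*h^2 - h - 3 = (h + 1)*(h^2 + 2*h - 3) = (h - 1)*(h + 1)*(h + 3)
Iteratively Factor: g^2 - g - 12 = (g - 4)*(g + 3)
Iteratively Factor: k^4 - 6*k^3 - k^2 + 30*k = (k - 5)*(k^3 - k^2 - 6*k) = (k - 5)*(k + 2)*(k^2 - 3*k) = k*(k - 5)*(k + 2)*(k - 3)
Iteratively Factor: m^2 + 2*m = (m)*(m + 2)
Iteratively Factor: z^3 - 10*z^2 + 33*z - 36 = (z - 4)*(z^2 - 6*z + 9) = (z - 4)*(z - 3)*(z - 3)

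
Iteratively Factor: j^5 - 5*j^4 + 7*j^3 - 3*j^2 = (j - 1)*(j^4 - 4*j^3 + 3*j^2) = (j - 3)*(j - 1)*(j^3 - j^2) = j*(j - 3)*(j - 1)*(j^2 - j) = j^2*(j - 3)*(j - 1)*(j - 1)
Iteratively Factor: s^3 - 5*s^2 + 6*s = (s - 3)*(s^2 - 2*s) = (s - 3)*(s - 2)*(s)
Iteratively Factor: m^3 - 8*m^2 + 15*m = (m - 3)*(m^2 - 5*m) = m*(m - 3)*(m - 5)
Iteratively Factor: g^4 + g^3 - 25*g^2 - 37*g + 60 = (g - 5)*(g^3 + 6*g^2 + 5*g - 12) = (g - 5)*(g - 1)*(g^2 + 7*g + 12) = (g - 5)*(g - 1)*(g + 4)*(g + 3)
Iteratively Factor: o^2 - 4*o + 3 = (o - 3)*(o - 1)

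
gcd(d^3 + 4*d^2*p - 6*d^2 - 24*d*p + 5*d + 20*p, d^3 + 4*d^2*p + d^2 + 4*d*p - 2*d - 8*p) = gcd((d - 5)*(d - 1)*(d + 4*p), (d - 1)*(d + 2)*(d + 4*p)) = d^2 + 4*d*p - d - 4*p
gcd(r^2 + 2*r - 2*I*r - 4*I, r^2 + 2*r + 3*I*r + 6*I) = r + 2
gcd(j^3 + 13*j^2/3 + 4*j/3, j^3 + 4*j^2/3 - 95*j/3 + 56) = 1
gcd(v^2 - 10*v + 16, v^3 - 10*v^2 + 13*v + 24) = v - 8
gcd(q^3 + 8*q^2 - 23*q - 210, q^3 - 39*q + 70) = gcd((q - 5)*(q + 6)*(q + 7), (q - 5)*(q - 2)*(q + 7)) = q^2 + 2*q - 35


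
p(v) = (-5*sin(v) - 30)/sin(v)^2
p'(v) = -2*(-5*sin(v) - 30)*cos(v)/sin(v)^3 - 5*cos(v)/sin(v)^2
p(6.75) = -159.23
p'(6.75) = 609.86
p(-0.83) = -48.32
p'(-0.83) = -94.57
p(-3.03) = -2374.20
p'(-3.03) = 42775.08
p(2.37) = -68.87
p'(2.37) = -134.23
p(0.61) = -100.14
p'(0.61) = 274.07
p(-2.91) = -547.66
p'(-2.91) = 4737.02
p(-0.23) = -555.28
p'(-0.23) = -4836.77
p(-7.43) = -30.63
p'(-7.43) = -30.12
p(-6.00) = -402.15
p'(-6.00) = 2702.37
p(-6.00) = -402.15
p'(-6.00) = 2702.37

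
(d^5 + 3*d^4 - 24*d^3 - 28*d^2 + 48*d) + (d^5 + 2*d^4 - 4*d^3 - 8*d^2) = 2*d^5 + 5*d^4 - 28*d^3 - 36*d^2 + 48*d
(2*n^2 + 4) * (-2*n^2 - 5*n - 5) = -4*n^4 - 10*n^3 - 18*n^2 - 20*n - 20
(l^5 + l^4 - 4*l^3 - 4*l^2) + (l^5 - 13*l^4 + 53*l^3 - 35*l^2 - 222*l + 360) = 2*l^5 - 12*l^4 + 49*l^3 - 39*l^2 - 222*l + 360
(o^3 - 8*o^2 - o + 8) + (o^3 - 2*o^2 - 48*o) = 2*o^3 - 10*o^2 - 49*o + 8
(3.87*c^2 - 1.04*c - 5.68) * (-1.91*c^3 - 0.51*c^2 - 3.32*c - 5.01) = -7.3917*c^5 + 0.0126999999999999*c^4 - 1.4692*c^3 - 13.0391*c^2 + 24.068*c + 28.4568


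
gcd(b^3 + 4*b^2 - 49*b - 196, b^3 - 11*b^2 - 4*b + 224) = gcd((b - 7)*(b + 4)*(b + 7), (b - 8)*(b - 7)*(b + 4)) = b^2 - 3*b - 28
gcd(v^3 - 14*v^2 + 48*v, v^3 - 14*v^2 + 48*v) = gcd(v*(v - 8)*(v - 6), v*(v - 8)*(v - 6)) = v^3 - 14*v^2 + 48*v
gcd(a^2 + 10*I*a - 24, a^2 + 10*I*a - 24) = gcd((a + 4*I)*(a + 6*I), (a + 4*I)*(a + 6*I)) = a^2 + 10*I*a - 24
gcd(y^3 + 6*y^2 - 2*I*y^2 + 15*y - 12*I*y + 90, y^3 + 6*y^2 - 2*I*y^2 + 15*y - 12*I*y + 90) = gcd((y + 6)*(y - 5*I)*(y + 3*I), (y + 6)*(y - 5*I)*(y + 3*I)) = y^3 + y^2*(6 - 2*I) + y*(15 - 12*I) + 90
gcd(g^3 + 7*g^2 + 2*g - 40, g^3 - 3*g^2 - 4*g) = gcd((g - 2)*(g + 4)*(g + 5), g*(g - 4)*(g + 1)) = 1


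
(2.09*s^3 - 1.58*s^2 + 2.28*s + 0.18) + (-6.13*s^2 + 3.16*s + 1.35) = 2.09*s^3 - 7.71*s^2 + 5.44*s + 1.53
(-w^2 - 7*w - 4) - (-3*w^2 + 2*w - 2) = 2*w^2 - 9*w - 2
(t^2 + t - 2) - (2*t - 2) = t^2 - t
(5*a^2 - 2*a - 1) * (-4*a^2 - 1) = -20*a^4 + 8*a^3 - a^2 + 2*a + 1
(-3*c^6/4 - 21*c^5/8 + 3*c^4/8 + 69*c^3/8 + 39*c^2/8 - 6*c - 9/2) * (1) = -3*c^6/4 - 21*c^5/8 + 3*c^4/8 + 69*c^3/8 + 39*c^2/8 - 6*c - 9/2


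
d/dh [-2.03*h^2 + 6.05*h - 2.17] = 6.05 - 4.06*h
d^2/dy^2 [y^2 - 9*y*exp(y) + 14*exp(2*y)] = -9*y*exp(y) + 56*exp(2*y) - 18*exp(y) + 2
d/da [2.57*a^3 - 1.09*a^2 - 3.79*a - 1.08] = 7.71*a^2 - 2.18*a - 3.79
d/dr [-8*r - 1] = -8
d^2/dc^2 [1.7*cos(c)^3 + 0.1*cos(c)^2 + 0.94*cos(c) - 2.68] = -2.215*cos(c) - 0.2*cos(2*c) - 3.825*cos(3*c)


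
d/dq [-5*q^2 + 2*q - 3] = 2 - 10*q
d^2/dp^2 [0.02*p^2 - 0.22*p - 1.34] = 0.0400000000000000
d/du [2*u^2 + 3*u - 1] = 4*u + 3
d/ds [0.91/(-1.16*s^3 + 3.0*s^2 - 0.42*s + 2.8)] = (3.1668*s^2 - 5.46*s + 0.3822)/(1.16*s^3 - 3.0*s^2 + 0.42*s - 2.8)^2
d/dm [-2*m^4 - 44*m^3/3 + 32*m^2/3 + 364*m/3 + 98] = -8*m^3 - 44*m^2 + 64*m/3 + 364/3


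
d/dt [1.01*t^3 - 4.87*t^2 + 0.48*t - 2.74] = 3.03*t^2 - 9.74*t + 0.48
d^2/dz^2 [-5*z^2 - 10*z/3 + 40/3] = -10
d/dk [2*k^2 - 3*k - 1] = 4*k - 3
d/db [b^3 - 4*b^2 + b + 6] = 3*b^2 - 8*b + 1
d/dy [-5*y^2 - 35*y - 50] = -10*y - 35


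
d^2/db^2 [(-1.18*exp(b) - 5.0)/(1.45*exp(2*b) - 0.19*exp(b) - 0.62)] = (-2.48095*exp(4*b) - 42.37509*exp(3*b) - 2.23242*exp(2*b) - 18.021496*exp(b) + 0.135408)*exp(b)/(3.048625*exp(6*b) - 1.198425*exp(5*b) - 3.753615*exp(4*b) + 1.018001*exp(3*b) + 1.604994*exp(2*b) - 0.219108*exp(b) - 0.238328)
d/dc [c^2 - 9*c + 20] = 2*c - 9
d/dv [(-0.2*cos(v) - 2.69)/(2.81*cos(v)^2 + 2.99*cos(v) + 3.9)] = (0.562*sin(v)^2 - 15.1178*cos(v) - 7.8251)*sin(v)/(2.81*cos(v)^2 + 2.99*cos(v) + 3.9)^2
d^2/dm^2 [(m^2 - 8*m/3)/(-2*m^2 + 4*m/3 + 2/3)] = (54*m^3 - 27*m^2 + 72*m - 19)/(27*m^6 - 54*m^5 + 9*m^4 + 28*m^3 - 3*m^2 - 6*m - 1)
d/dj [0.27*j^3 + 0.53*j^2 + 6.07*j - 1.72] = 0.81*j^2 + 1.06*j + 6.07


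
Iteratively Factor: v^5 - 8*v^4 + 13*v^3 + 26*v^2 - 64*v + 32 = (v - 4)*(v^4 - 4*v^3 - 3*v^2 + 14*v - 8) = (v - 4)^2*(v^3 - 3*v + 2) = (v - 4)^2*(v + 2)*(v^2 - 2*v + 1) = (v - 4)^2*(v - 1)*(v + 2)*(v - 1)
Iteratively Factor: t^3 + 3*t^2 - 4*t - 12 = (t + 3)*(t^2 - 4) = (t + 2)*(t + 3)*(t - 2)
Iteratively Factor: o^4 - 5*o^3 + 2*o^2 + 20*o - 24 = (o - 2)*(o^3 - 3*o^2 - 4*o + 12) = (o - 2)^2*(o^2 - o - 6) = (o - 3)*(o - 2)^2*(o + 2)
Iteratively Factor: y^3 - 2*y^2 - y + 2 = (y + 1)*(y^2 - 3*y + 2) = (y - 1)*(y + 1)*(y - 2)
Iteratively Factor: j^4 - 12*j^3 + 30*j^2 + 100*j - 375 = (j - 5)*(j^3 - 7*j^2 - 5*j + 75) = (j - 5)^2*(j^2 - 2*j - 15) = (j - 5)^2*(j + 3)*(j - 5)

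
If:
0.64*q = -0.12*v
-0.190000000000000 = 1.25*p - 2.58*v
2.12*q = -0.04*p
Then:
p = -0.19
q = 0.00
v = -0.02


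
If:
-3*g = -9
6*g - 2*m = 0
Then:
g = 3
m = 9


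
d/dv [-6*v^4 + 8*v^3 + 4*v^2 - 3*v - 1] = -24*v^3 + 24*v^2 + 8*v - 3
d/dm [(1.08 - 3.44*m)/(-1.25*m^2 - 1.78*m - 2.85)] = (-4.3*m^2 + 2.7*m + 11.7264)/(1.5625*m^4 + 4.45*m^3 + 10.2934*m^2 + 10.146*m + 8.1225)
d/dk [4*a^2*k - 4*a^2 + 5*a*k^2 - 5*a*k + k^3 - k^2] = 4*a^2 + 10*a*k - 5*a + 3*k^2 - 2*k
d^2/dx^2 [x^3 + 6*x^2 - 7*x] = 6*x + 12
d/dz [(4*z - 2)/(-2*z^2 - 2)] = 2*(z^2 - z - 1)/(z^4 + 2*z^2 + 1)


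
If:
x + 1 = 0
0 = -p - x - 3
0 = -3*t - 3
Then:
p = -2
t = -1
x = -1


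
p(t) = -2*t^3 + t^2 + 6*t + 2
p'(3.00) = -42.00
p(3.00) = -25.00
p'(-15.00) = -1374.00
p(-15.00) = 6887.00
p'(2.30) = -21.14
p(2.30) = -3.24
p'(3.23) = -50.14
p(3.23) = -35.58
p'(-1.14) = -4.08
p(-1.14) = -0.58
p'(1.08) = 1.16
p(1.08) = 7.13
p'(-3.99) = -97.50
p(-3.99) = 121.02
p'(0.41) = 5.81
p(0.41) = 4.49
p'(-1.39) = -8.37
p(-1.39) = 0.96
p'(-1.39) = -8.37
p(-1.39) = 0.96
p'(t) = -6*t^2 + 2*t + 6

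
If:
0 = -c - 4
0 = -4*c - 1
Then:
No Solution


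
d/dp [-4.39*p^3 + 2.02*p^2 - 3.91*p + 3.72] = -13.17*p^2 + 4.04*p - 3.91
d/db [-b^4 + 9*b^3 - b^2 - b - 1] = -4*b^3 + 27*b^2 - 2*b - 1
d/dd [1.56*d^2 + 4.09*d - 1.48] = 3.12*d + 4.09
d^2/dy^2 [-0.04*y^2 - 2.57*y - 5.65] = -0.0800000000000000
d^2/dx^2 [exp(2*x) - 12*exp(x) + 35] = 4*(exp(x) - 3)*exp(x)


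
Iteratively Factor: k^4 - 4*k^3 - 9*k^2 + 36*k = (k + 3)*(k^3 - 7*k^2 + 12*k) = (k - 3)*(k + 3)*(k^2 - 4*k) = k*(k - 3)*(k + 3)*(k - 4)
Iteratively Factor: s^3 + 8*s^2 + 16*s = (s + 4)*(s^2 + 4*s) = s*(s + 4)*(s + 4)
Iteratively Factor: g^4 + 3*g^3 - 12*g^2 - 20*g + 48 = (g - 2)*(g^3 + 5*g^2 - 2*g - 24) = (g - 2)^2*(g^2 + 7*g + 12) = (g - 2)^2*(g + 4)*(g + 3)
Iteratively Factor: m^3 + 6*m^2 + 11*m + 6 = (m + 1)*(m^2 + 5*m + 6) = (m + 1)*(m + 3)*(m + 2)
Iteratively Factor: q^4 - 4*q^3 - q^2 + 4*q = (q)*(q^3 - 4*q^2 - q + 4) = q*(q + 1)*(q^2 - 5*q + 4) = q*(q - 4)*(q + 1)*(q - 1)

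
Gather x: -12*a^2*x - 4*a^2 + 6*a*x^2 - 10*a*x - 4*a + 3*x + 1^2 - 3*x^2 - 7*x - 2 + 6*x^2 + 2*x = -4*a^2 - 4*a + x^2*(6*a + 3) + x*(-12*a^2 - 10*a - 2) - 1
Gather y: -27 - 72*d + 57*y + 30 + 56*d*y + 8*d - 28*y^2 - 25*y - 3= -64*d - 28*y^2 + y*(56*d + 32)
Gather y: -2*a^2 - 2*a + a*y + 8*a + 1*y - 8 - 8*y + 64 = -2*a^2 + 6*a + y*(a - 7) + 56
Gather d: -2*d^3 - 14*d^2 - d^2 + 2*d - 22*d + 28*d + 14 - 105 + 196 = -2*d^3 - 15*d^2 + 8*d + 105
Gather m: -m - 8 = -m - 8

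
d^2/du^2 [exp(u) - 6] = exp(u)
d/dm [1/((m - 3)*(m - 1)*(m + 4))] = (13 - 3*m^2)/(m^6 - 26*m^4 + 24*m^3 + 169*m^2 - 312*m + 144)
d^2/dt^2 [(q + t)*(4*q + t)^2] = 18*q + 6*t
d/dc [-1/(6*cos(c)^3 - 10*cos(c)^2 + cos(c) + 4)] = (-18*cos(c)^2 + 20*cos(c) - 1)*sin(c)/(6*cos(c)^3 - 10*cos(c)^2 + cos(c) + 4)^2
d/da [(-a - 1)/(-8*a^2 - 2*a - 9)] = (-8*a^2 - 16*a + 7)/(64*a^4 + 32*a^3 + 148*a^2 + 36*a + 81)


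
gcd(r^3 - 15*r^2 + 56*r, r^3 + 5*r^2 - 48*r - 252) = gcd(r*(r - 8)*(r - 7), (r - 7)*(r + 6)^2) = r - 7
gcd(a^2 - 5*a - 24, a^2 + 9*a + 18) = a + 3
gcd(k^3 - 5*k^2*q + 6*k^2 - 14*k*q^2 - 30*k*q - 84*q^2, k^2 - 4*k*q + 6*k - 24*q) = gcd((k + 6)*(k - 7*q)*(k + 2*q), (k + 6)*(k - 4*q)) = k + 6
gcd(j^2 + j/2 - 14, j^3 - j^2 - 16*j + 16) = j + 4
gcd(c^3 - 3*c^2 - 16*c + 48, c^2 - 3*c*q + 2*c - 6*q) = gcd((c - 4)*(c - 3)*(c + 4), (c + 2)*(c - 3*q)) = 1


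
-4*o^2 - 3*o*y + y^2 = (-4*o + y)*(o + y)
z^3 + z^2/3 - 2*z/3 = z*(z - 2/3)*(z + 1)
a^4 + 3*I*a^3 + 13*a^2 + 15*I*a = a*(a - 3*I)*(a + I)*(a + 5*I)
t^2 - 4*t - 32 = (t - 8)*(t + 4)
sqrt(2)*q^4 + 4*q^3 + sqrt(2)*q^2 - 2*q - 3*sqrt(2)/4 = (q - sqrt(2)/2)*(q + sqrt(2)/2)*(q + 3*sqrt(2)/2)*(sqrt(2)*q + 1)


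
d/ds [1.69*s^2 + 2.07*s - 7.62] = 3.38*s + 2.07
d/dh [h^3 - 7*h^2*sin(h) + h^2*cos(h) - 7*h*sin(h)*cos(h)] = -h^2*sin(h) - 7*h^2*cos(h) + 3*h^2 - 14*h*sin(h) + 2*h*cos(h) - 7*h*cos(2*h) - 7*sin(2*h)/2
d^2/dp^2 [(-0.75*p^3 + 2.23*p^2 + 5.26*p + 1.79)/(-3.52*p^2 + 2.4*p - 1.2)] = (5.6843418860808e-14*p^4 - 165.721088*p^3 - 89.515776*p^2 + 230.52096*p - 42.21888)/(43.614208*p^6 - 89.21088*p^5 + 105.43104*p^4 - 74.6496*p^3 + 35.9424*p^2 - 10.368*p + 1.728)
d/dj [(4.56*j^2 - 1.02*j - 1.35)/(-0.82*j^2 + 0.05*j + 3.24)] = (-0.6084*j^2 + 27.3348*j - 3.2373)/(0.6724*j^4 - 0.082*j^3 - 5.3111*j^2 + 0.324*j + 10.4976)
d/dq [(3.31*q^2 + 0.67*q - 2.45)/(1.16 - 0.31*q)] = (-1.0261*q^2 + 7.6792*q + 0.0176999999999999)/(0.0961*q^2 - 0.7192*q + 1.3456)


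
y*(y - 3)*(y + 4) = y^3 + y^2 - 12*y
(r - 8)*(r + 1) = r^2 - 7*r - 8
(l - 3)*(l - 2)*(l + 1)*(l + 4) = l^4 - 15*l^2 + 10*l + 24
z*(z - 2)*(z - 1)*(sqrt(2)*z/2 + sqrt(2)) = sqrt(2)*z^4/2 - sqrt(2)*z^3/2 - 2*sqrt(2)*z^2 + 2*sqrt(2)*z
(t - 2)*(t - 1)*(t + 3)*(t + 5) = t^4 + 5*t^3 - 7*t^2 - 29*t + 30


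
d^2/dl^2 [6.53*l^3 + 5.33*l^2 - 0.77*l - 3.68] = 39.18*l + 10.66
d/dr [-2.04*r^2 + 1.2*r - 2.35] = 1.2 - 4.08*r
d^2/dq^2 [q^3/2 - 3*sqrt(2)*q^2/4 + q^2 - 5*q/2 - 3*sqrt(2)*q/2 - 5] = 3*q - 3*sqrt(2)/2 + 2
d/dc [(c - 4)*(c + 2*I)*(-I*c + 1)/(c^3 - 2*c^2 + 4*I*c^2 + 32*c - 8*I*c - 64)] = (c^4*(1 - 2*I) + c^3*(8 - 68*I) + c^2*(112 + 372*I) + c*(-448 - 544*I) + 832 + 128*I)/(c^6 + c^5*(-4 + 8*I) + c^4*(52 - 32*I) + c^3*(-192 + 288*I) + c^2*(1216 - 1024*I) + c*(-4096 + 1024*I) + 4096)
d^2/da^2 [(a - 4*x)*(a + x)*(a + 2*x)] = 6*a - 2*x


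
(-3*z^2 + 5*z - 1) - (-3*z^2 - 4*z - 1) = 9*z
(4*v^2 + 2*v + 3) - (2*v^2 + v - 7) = 2*v^2 + v + 10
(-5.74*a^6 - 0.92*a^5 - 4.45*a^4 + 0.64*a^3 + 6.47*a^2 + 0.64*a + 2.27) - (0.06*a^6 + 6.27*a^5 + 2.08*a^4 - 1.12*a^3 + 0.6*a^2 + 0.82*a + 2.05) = -5.8*a^6 - 7.19*a^5 - 6.53*a^4 + 1.76*a^3 + 5.87*a^2 - 0.18*a + 0.22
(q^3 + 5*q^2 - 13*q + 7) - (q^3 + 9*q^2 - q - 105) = -4*q^2 - 12*q + 112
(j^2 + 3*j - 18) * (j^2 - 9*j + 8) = j^4 - 6*j^3 - 37*j^2 + 186*j - 144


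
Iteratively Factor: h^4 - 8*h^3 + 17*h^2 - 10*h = (h)*(h^3 - 8*h^2 + 17*h - 10) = h*(h - 2)*(h^2 - 6*h + 5) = h*(h - 5)*(h - 2)*(h - 1)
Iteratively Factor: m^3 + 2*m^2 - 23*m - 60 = (m + 3)*(m^2 - m - 20) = (m - 5)*(m + 3)*(m + 4)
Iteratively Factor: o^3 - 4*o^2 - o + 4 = (o - 4)*(o^2 - 1) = (o - 4)*(o - 1)*(o + 1)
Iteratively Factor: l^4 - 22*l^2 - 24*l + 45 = (l + 3)*(l^3 - 3*l^2 - 13*l + 15) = (l - 5)*(l + 3)*(l^2 + 2*l - 3) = (l - 5)*(l + 3)^2*(l - 1)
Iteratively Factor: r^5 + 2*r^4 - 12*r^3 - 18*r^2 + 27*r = (r - 3)*(r^4 + 5*r^3 + 3*r^2 - 9*r) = (r - 3)*(r - 1)*(r^3 + 6*r^2 + 9*r) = (r - 3)*(r - 1)*(r + 3)*(r^2 + 3*r) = (r - 3)*(r - 1)*(r + 3)^2*(r)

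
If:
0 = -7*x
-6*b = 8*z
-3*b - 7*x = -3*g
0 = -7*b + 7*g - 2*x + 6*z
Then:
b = 0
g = 0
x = 0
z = 0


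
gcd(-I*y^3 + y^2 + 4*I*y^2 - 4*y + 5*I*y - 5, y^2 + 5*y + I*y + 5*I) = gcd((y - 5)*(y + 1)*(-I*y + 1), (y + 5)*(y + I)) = y + I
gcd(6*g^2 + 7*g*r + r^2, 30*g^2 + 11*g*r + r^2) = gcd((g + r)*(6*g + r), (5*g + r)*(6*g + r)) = 6*g + r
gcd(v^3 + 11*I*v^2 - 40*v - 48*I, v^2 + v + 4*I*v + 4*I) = v + 4*I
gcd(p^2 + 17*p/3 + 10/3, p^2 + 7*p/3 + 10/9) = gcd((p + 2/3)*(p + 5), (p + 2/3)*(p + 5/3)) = p + 2/3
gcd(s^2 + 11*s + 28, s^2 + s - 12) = s + 4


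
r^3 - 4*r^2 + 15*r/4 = r*(r - 5/2)*(r - 3/2)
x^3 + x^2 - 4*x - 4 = (x - 2)*(x + 1)*(x + 2)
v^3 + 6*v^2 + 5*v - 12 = (v - 1)*(v + 3)*(v + 4)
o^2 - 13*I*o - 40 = (o - 8*I)*(o - 5*I)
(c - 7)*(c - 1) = c^2 - 8*c + 7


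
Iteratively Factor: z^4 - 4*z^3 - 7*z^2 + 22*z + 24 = (z + 1)*(z^3 - 5*z^2 - 2*z + 24) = (z - 4)*(z + 1)*(z^2 - z - 6) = (z - 4)*(z + 1)*(z + 2)*(z - 3)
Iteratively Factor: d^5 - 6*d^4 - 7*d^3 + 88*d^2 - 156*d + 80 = (d - 1)*(d^4 - 5*d^3 - 12*d^2 + 76*d - 80) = (d - 2)*(d - 1)*(d^3 - 3*d^2 - 18*d + 40) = (d - 2)*(d - 1)*(d + 4)*(d^2 - 7*d + 10) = (d - 5)*(d - 2)*(d - 1)*(d + 4)*(d - 2)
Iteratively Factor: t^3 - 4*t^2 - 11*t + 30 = (t + 3)*(t^2 - 7*t + 10) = (t - 2)*(t + 3)*(t - 5)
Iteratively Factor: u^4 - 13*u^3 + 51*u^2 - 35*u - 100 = (u - 5)*(u^3 - 8*u^2 + 11*u + 20) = (u - 5)^2*(u^2 - 3*u - 4) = (u - 5)^2*(u + 1)*(u - 4)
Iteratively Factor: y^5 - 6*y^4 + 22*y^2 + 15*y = (y)*(y^4 - 6*y^3 + 22*y + 15) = y*(y - 3)*(y^3 - 3*y^2 - 9*y - 5) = y*(y - 3)*(y + 1)*(y^2 - 4*y - 5) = y*(y - 3)*(y + 1)^2*(y - 5)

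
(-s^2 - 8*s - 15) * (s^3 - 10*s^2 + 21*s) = -s^5 + 2*s^4 + 44*s^3 - 18*s^2 - 315*s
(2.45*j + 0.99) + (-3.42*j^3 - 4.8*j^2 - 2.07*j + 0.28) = -3.42*j^3 - 4.8*j^2 + 0.38*j + 1.27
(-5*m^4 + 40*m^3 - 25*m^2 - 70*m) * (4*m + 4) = -20*m^5 + 140*m^4 + 60*m^3 - 380*m^2 - 280*m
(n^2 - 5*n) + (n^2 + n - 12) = 2*n^2 - 4*n - 12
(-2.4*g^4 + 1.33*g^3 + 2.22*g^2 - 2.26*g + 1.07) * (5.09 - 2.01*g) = 4.824*g^5 - 14.8893*g^4 + 2.3075*g^3 + 15.8424*g^2 - 13.6541*g + 5.4463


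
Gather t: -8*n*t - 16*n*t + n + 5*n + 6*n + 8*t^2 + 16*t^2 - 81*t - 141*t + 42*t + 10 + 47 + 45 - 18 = 12*n + 24*t^2 + t*(-24*n - 180) + 84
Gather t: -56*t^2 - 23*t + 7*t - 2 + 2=-56*t^2 - 16*t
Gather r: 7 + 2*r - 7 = 2*r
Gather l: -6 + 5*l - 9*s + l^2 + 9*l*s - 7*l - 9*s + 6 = l^2 + l*(9*s - 2) - 18*s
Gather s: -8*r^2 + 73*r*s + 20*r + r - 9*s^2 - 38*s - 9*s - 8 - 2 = -8*r^2 + 21*r - 9*s^2 + s*(73*r - 47) - 10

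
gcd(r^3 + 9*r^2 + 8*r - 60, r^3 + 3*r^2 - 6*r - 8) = r - 2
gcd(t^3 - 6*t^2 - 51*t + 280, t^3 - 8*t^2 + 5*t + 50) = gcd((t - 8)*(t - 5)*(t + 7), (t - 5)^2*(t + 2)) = t - 5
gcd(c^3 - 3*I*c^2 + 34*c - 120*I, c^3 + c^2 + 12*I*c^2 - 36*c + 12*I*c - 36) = c + 6*I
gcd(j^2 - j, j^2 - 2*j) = j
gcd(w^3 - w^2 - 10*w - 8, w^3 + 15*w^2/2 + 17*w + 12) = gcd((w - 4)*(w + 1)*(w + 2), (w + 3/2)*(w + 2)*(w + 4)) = w + 2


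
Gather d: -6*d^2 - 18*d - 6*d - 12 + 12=-6*d^2 - 24*d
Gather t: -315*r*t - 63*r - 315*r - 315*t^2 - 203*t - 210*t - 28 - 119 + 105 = -378*r - 315*t^2 + t*(-315*r - 413) - 42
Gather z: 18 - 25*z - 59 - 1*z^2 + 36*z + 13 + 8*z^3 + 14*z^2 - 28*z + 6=8*z^3 + 13*z^2 - 17*z - 22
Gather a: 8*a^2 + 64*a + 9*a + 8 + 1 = 8*a^2 + 73*a + 9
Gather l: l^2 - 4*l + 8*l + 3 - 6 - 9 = l^2 + 4*l - 12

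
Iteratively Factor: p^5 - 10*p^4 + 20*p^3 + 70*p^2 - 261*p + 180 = (p - 1)*(p^4 - 9*p^3 + 11*p^2 + 81*p - 180) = (p - 3)*(p - 1)*(p^3 - 6*p^2 - 7*p + 60) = (p - 3)*(p - 1)*(p + 3)*(p^2 - 9*p + 20) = (p - 5)*(p - 3)*(p - 1)*(p + 3)*(p - 4)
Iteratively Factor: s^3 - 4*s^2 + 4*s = (s - 2)*(s^2 - 2*s) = (s - 2)^2*(s)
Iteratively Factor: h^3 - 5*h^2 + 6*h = (h - 3)*(h^2 - 2*h) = h*(h - 3)*(h - 2)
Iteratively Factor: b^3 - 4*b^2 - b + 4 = (b + 1)*(b^2 - 5*b + 4) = (b - 1)*(b + 1)*(b - 4)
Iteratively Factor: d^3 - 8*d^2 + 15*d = (d)*(d^2 - 8*d + 15) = d*(d - 5)*(d - 3)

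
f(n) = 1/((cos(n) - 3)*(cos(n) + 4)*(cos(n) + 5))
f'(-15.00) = 0.00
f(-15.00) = -0.02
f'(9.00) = 0.00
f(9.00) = -0.02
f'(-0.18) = -0.00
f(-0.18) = -0.02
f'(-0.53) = -0.00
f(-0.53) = -0.02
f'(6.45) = 0.00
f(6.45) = -0.02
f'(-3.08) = 0.00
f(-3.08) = -0.02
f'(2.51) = -0.00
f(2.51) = -0.02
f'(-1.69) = 0.00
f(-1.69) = -0.02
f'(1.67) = -0.00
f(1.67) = -0.02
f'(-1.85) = 0.00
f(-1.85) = -0.02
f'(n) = sin(n)/((cos(n) - 3)*(cos(n) + 4)*(cos(n) + 5)^2) + sin(n)/((cos(n) - 3)*(cos(n) + 4)^2*(cos(n) + 5)) + sin(n)/((cos(n) - 3)^2*(cos(n) + 4)*(cos(n) + 5)) = (-3*sin(n)^2 + 12*cos(n) - 4)*sin(n)/((cos(n) - 3)^2*(cos(n) + 4)^2*(cos(n) + 5)^2)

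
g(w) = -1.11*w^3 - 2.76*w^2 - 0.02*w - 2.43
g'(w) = -3.33*w^2 - 5.52*w - 0.02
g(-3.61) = 13.89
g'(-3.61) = -23.49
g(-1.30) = -4.63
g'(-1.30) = 1.53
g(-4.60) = 47.30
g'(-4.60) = -45.09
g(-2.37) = -3.11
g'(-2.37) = -5.64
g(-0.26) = -2.59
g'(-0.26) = 1.19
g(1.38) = -10.63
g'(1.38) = -13.98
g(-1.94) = -4.67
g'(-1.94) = -1.84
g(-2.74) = -0.26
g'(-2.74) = -9.90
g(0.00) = -2.43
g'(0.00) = -0.02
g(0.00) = -2.43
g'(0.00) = -0.02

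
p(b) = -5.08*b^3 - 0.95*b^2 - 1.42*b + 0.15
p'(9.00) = -1252.96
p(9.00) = -3792.90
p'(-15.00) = -3401.92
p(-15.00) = 16952.70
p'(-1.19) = -20.74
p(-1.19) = 9.06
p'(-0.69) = -7.36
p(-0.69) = 2.35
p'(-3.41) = -172.15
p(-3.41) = 195.38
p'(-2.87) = -121.50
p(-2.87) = 116.49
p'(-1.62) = -38.34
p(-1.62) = 21.55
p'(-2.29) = -76.99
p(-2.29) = 59.43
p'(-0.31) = -2.30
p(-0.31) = 0.65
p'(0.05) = -1.55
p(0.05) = 0.08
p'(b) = -15.24*b^2 - 1.9*b - 1.42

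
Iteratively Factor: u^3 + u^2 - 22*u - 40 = (u - 5)*(u^2 + 6*u + 8) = (u - 5)*(u + 4)*(u + 2)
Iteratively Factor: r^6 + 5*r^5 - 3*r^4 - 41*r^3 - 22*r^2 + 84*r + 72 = (r + 3)*(r^5 + 2*r^4 - 9*r^3 - 14*r^2 + 20*r + 24) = (r - 2)*(r + 3)*(r^4 + 4*r^3 - r^2 - 16*r - 12) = (r - 2)*(r + 2)*(r + 3)*(r^3 + 2*r^2 - 5*r - 6) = (r - 2)*(r + 1)*(r + 2)*(r + 3)*(r^2 + r - 6) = (r - 2)*(r + 1)*(r + 2)*(r + 3)^2*(r - 2)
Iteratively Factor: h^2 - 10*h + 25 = (h - 5)*(h - 5)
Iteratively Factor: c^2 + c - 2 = (c + 2)*(c - 1)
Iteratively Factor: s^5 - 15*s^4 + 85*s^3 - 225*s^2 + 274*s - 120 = (s - 4)*(s^4 - 11*s^3 + 41*s^2 - 61*s + 30) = (s - 5)*(s - 4)*(s^3 - 6*s^2 + 11*s - 6) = (s - 5)*(s - 4)*(s - 1)*(s^2 - 5*s + 6) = (s - 5)*(s - 4)*(s - 2)*(s - 1)*(s - 3)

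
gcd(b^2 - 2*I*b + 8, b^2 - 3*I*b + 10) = b + 2*I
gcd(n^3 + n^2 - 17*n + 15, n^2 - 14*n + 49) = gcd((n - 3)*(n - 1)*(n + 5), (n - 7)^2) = 1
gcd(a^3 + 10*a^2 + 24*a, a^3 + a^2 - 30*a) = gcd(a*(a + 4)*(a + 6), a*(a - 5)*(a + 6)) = a^2 + 6*a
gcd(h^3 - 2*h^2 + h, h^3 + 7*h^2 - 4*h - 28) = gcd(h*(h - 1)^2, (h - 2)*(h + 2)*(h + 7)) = 1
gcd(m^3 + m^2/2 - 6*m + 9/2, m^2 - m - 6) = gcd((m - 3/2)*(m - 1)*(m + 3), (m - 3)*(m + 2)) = 1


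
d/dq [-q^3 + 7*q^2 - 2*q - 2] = -3*q^2 + 14*q - 2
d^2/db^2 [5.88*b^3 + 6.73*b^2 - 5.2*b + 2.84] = 35.28*b + 13.46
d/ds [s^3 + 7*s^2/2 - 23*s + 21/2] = 3*s^2 + 7*s - 23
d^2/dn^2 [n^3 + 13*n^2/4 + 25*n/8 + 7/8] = 6*n + 13/2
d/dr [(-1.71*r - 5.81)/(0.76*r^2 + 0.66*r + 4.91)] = (1.2996*r^2 + 8.8312*r - 4.5615)/(0.5776*r^4 + 1.0032*r^3 + 7.8988*r^2 + 6.4812*r + 24.1081)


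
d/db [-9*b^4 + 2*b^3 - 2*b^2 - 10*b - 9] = -36*b^3 + 6*b^2 - 4*b - 10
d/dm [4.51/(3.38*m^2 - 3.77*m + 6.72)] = (17.0027 - 30.4876*m)/(3.38*m^2 - 3.77*m + 6.72)^2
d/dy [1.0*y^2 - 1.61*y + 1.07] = 2.0*y - 1.61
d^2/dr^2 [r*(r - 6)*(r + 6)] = 6*r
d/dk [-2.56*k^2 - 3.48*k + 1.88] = -5.12*k - 3.48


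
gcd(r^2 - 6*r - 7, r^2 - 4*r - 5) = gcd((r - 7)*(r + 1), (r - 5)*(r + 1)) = r + 1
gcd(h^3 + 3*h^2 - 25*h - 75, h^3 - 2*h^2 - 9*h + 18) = h + 3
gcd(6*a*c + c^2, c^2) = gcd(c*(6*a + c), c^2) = c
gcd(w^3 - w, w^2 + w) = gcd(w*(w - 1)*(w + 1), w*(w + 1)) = w^2 + w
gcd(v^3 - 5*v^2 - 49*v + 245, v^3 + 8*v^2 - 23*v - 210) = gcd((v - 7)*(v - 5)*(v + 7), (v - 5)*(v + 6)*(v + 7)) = v^2 + 2*v - 35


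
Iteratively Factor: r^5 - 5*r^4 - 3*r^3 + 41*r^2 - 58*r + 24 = (r + 3)*(r^4 - 8*r^3 + 21*r^2 - 22*r + 8) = (r - 1)*(r + 3)*(r^3 - 7*r^2 + 14*r - 8) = (r - 4)*(r - 1)*(r + 3)*(r^2 - 3*r + 2) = (r - 4)*(r - 2)*(r - 1)*(r + 3)*(r - 1)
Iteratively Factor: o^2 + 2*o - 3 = (o + 3)*(o - 1)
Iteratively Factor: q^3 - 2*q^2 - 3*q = (q + 1)*(q^2 - 3*q) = (q - 3)*(q + 1)*(q)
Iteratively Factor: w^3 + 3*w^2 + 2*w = (w + 2)*(w^2 + w) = w*(w + 2)*(w + 1)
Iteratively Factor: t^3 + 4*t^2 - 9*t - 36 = (t + 4)*(t^2 - 9) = (t - 3)*(t + 4)*(t + 3)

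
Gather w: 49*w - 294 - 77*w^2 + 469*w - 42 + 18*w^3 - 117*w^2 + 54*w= 18*w^3 - 194*w^2 + 572*w - 336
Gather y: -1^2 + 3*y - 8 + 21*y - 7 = 24*y - 16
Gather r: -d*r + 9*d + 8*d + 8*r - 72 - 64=17*d + r*(8 - d) - 136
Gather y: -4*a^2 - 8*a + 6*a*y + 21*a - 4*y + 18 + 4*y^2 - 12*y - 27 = -4*a^2 + 13*a + 4*y^2 + y*(6*a - 16) - 9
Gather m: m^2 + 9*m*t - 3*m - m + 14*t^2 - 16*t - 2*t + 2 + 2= m^2 + m*(9*t - 4) + 14*t^2 - 18*t + 4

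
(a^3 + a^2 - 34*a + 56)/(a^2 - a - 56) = (a^2 - 6*a + 8)/(a - 8)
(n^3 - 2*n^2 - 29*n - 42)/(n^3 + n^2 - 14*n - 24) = (n - 7)/(n - 4)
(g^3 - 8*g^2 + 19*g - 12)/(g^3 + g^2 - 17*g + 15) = (g - 4)/(g + 5)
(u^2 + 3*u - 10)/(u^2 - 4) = (u + 5)/(u + 2)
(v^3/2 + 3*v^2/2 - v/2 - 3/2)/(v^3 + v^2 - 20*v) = (v^3 + 3*v^2 - v - 3)/(2*v*(v^2 + v - 20))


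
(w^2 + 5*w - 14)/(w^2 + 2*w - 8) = (w + 7)/(w + 4)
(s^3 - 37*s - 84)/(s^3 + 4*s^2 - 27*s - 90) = (s^2 - 3*s - 28)/(s^2 + s - 30)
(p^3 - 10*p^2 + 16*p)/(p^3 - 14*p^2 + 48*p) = (p - 2)/(p - 6)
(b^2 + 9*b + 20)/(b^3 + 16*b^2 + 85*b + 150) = (b + 4)/(b^2 + 11*b + 30)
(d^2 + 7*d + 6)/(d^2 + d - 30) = (d + 1)/(d - 5)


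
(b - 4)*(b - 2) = b^2 - 6*b + 8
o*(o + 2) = o^2 + 2*o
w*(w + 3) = w^2 + 3*w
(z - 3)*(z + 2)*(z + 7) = z^3 + 6*z^2 - 13*z - 42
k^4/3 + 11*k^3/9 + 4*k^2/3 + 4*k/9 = k*(k/3 + 1/3)*(k + 2/3)*(k + 2)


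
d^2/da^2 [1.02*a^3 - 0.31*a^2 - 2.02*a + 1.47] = 6.12*a - 0.62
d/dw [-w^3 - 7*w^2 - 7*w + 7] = -3*w^2 - 14*w - 7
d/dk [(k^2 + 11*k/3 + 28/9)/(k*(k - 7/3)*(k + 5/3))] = (-81*k^4 - 594*k^3 - 873*k^2 + 336*k + 980)/(k^2*(81*k^4 - 108*k^3 - 594*k^2 + 420*k + 1225))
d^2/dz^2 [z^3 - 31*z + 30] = 6*z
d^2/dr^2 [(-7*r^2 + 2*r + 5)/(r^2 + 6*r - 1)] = 4*(22*r^3 - 3*r^2 + 48*r + 95)/(r^6 + 18*r^5 + 105*r^4 + 180*r^3 - 105*r^2 + 18*r - 1)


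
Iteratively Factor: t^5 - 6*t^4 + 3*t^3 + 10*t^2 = (t - 5)*(t^4 - t^3 - 2*t^2) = t*(t - 5)*(t^3 - t^2 - 2*t) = t*(t - 5)*(t - 2)*(t^2 + t) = t^2*(t - 5)*(t - 2)*(t + 1)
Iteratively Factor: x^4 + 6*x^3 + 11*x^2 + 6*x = (x + 1)*(x^3 + 5*x^2 + 6*x) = (x + 1)*(x + 2)*(x^2 + 3*x) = (x + 1)*(x + 2)*(x + 3)*(x)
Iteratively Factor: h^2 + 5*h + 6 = (h + 2)*(h + 3)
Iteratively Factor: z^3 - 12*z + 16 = (z + 4)*(z^2 - 4*z + 4) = (z - 2)*(z + 4)*(z - 2)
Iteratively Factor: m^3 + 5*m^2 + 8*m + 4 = (m + 1)*(m^2 + 4*m + 4) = (m + 1)*(m + 2)*(m + 2)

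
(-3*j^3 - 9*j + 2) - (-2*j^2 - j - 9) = -3*j^3 + 2*j^2 - 8*j + 11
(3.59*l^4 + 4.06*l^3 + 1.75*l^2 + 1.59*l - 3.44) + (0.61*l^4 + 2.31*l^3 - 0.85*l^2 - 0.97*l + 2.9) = 4.2*l^4 + 6.37*l^3 + 0.9*l^2 + 0.62*l - 0.54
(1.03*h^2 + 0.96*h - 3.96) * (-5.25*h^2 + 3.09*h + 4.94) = -5.4075*h^4 - 1.8573*h^3 + 28.8446*h^2 - 7.494*h - 19.5624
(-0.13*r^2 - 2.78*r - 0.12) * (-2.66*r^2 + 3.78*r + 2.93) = 0.3458*r^4 + 6.9034*r^3 - 10.5701*r^2 - 8.599*r - 0.3516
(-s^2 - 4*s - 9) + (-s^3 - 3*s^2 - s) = -s^3 - 4*s^2 - 5*s - 9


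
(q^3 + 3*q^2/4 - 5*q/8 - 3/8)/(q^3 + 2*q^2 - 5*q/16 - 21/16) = 2*(2*q + 1)/(4*q + 7)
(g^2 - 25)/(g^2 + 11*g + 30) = (g - 5)/(g + 6)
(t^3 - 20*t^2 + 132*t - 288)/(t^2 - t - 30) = (t^2 - 14*t + 48)/(t + 5)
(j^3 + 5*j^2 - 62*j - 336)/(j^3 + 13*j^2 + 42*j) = (j - 8)/j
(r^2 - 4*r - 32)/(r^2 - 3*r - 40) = (r + 4)/(r + 5)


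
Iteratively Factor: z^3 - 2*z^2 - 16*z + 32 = (z + 4)*(z^2 - 6*z + 8) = (z - 4)*(z + 4)*(z - 2)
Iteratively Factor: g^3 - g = (g)*(g^2 - 1) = g*(g - 1)*(g + 1)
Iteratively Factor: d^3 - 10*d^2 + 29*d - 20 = (d - 4)*(d^2 - 6*d + 5) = (d - 5)*(d - 4)*(d - 1)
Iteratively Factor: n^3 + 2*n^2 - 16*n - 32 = (n + 2)*(n^2 - 16) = (n - 4)*(n + 2)*(n + 4)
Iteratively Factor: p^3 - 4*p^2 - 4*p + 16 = (p - 2)*(p^2 - 2*p - 8) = (p - 4)*(p - 2)*(p + 2)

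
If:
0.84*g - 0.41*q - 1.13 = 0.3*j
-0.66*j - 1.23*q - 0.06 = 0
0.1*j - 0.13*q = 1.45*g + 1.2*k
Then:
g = 1.31277056277056 - 0.177489177489178*q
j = -1.86363636363636*q - 0.0909090909090909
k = -0.0491702741702742*q - 1.59384018759019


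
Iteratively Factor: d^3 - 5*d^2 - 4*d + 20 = (d - 5)*(d^2 - 4) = (d - 5)*(d + 2)*(d - 2)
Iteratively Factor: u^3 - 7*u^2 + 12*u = (u - 3)*(u^2 - 4*u) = u*(u - 3)*(u - 4)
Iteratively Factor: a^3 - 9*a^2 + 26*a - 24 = (a - 3)*(a^2 - 6*a + 8) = (a - 4)*(a - 3)*(a - 2)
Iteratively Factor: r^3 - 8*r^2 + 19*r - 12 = (r - 1)*(r^2 - 7*r + 12) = (r - 4)*(r - 1)*(r - 3)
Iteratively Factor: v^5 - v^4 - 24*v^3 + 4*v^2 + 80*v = (v - 2)*(v^4 + v^3 - 22*v^2 - 40*v) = (v - 2)*(v + 4)*(v^3 - 3*v^2 - 10*v) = v*(v - 2)*(v + 4)*(v^2 - 3*v - 10) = v*(v - 2)*(v + 2)*(v + 4)*(v - 5)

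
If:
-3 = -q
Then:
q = 3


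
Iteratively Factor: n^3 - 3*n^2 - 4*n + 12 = (n - 3)*(n^2 - 4) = (n - 3)*(n - 2)*(n + 2)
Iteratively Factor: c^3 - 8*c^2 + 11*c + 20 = (c - 5)*(c^2 - 3*c - 4) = (c - 5)*(c - 4)*(c + 1)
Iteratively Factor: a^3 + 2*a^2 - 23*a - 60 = (a + 4)*(a^2 - 2*a - 15) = (a - 5)*(a + 4)*(a + 3)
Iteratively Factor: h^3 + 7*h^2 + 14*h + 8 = (h + 2)*(h^2 + 5*h + 4) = (h + 2)*(h + 4)*(h + 1)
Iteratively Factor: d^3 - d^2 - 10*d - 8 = (d + 2)*(d^2 - 3*d - 4) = (d + 1)*(d + 2)*(d - 4)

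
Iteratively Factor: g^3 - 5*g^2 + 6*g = (g)*(g^2 - 5*g + 6) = g*(g - 3)*(g - 2)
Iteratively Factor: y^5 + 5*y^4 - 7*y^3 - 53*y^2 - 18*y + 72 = (y + 3)*(y^4 + 2*y^3 - 13*y^2 - 14*y + 24) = (y + 3)*(y + 4)*(y^3 - 2*y^2 - 5*y + 6) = (y - 3)*(y + 3)*(y + 4)*(y^2 + y - 2) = (y - 3)*(y + 2)*(y + 3)*(y + 4)*(y - 1)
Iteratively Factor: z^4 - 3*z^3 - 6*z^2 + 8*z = (z - 4)*(z^3 + z^2 - 2*z) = (z - 4)*(z - 1)*(z^2 + 2*z) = z*(z - 4)*(z - 1)*(z + 2)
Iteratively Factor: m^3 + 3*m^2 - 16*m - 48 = (m + 3)*(m^2 - 16) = (m + 3)*(m + 4)*(m - 4)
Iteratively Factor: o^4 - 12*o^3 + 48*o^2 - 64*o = (o - 4)*(o^3 - 8*o^2 + 16*o) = (o - 4)^2*(o^2 - 4*o) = o*(o - 4)^2*(o - 4)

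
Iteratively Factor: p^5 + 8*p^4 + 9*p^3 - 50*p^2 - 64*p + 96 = (p - 1)*(p^4 + 9*p^3 + 18*p^2 - 32*p - 96) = (p - 1)*(p + 4)*(p^3 + 5*p^2 - 2*p - 24) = (p - 1)*(p + 4)^2*(p^2 + p - 6) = (p - 2)*(p - 1)*(p + 4)^2*(p + 3)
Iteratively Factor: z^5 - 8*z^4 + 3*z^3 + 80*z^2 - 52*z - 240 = (z - 3)*(z^4 - 5*z^3 - 12*z^2 + 44*z + 80) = (z - 5)*(z - 3)*(z^3 - 12*z - 16) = (z - 5)*(z - 4)*(z - 3)*(z^2 + 4*z + 4) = (z - 5)*(z - 4)*(z - 3)*(z + 2)*(z + 2)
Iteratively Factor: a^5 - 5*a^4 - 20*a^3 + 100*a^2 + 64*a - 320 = (a + 4)*(a^4 - 9*a^3 + 16*a^2 + 36*a - 80) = (a + 2)*(a + 4)*(a^3 - 11*a^2 + 38*a - 40) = (a - 4)*(a + 2)*(a + 4)*(a^2 - 7*a + 10) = (a - 4)*(a - 2)*(a + 2)*(a + 4)*(a - 5)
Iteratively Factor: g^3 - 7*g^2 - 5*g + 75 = (g - 5)*(g^2 - 2*g - 15) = (g - 5)*(g + 3)*(g - 5)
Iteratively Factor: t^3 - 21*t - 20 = (t + 1)*(t^2 - t - 20) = (t + 1)*(t + 4)*(t - 5)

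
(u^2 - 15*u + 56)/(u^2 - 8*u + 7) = (u - 8)/(u - 1)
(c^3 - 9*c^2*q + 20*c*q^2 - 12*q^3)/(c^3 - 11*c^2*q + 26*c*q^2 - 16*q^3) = (-c + 6*q)/(-c + 8*q)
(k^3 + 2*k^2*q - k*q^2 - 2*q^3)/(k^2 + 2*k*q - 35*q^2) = (k^3 + 2*k^2*q - k*q^2 - 2*q^3)/(k^2 + 2*k*q - 35*q^2)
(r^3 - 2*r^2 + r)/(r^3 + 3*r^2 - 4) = r*(r - 1)/(r^2 + 4*r + 4)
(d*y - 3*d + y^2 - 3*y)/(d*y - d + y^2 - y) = (y - 3)/(y - 1)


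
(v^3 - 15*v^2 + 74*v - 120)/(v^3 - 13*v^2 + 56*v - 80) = (v - 6)/(v - 4)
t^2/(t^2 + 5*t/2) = 2*t/(2*t + 5)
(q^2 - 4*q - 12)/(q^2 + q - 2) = (q - 6)/(q - 1)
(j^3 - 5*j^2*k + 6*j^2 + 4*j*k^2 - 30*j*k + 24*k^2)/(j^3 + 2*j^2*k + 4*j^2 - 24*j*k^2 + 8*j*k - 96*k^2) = (j^2 - j*k + 6*j - 6*k)/(j^2 + 6*j*k + 4*j + 24*k)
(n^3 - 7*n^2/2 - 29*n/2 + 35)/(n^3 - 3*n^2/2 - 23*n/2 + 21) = (n - 5)/(n - 3)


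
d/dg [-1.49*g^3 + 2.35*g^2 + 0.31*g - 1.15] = -4.47*g^2 + 4.7*g + 0.31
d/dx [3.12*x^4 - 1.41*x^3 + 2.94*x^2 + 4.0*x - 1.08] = 12.48*x^3 - 4.23*x^2 + 5.88*x + 4.0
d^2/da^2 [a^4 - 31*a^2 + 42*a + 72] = 12*a^2 - 62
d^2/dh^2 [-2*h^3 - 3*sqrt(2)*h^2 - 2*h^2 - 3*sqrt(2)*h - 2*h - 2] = -12*h - 6*sqrt(2) - 4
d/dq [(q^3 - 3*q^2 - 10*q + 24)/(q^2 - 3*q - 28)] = (q^4 - 6*q^3 - 65*q^2 + 120*q + 352)/(q^4 - 6*q^3 - 47*q^2 + 168*q + 784)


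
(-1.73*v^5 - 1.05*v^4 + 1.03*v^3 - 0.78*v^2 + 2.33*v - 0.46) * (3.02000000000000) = -5.2246*v^5 - 3.171*v^4 + 3.1106*v^3 - 2.3556*v^2 + 7.0366*v - 1.3892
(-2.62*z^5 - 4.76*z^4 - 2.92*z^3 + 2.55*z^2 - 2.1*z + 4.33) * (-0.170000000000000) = 0.4454*z^5 + 0.8092*z^4 + 0.4964*z^3 - 0.4335*z^2 + 0.357*z - 0.7361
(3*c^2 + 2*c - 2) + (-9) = 3*c^2 + 2*c - 11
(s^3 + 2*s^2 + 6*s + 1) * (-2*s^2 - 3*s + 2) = -2*s^5 - 7*s^4 - 16*s^3 - 16*s^2 + 9*s + 2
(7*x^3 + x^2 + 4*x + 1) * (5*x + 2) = 35*x^4 + 19*x^3 + 22*x^2 + 13*x + 2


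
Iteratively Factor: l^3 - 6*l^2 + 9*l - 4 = (l - 1)*(l^2 - 5*l + 4) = (l - 4)*(l - 1)*(l - 1)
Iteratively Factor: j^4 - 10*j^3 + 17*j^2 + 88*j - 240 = (j - 4)*(j^3 - 6*j^2 - 7*j + 60) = (j - 4)^2*(j^2 - 2*j - 15) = (j - 4)^2*(j + 3)*(j - 5)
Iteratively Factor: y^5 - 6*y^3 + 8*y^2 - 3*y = (y - 1)*(y^4 + y^3 - 5*y^2 + 3*y) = y*(y - 1)*(y^3 + y^2 - 5*y + 3) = y*(y - 1)^2*(y^2 + 2*y - 3) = y*(y - 1)^2*(y + 3)*(y - 1)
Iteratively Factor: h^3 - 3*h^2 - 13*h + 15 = (h + 3)*(h^2 - 6*h + 5) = (h - 1)*(h + 3)*(h - 5)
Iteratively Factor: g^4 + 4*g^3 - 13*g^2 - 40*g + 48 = (g + 4)*(g^3 - 13*g + 12) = (g + 4)^2*(g^2 - 4*g + 3) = (g - 3)*(g + 4)^2*(g - 1)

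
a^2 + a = a*(a + 1)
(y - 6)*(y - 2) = y^2 - 8*y + 12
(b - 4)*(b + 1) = b^2 - 3*b - 4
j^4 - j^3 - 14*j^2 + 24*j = j*(j - 3)*(j - 2)*(j + 4)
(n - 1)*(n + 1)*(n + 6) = n^3 + 6*n^2 - n - 6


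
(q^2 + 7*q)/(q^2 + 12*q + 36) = q*(q + 7)/(q^2 + 12*q + 36)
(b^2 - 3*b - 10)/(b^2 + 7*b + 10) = (b - 5)/(b + 5)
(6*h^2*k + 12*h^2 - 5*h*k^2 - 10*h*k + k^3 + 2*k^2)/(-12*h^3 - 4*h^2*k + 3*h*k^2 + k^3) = (-3*h*k - 6*h + k^2 + 2*k)/(6*h^2 + 5*h*k + k^2)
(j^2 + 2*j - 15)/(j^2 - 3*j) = (j + 5)/j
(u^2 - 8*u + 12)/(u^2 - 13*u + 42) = (u - 2)/(u - 7)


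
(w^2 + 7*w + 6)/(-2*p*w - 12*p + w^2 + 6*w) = (-w - 1)/(2*p - w)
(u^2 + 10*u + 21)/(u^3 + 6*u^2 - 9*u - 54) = (u + 7)/(u^2 + 3*u - 18)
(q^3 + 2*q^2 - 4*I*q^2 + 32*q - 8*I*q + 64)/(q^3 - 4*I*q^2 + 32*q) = (q + 2)/q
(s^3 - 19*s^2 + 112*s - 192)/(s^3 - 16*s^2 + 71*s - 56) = (s^2 - 11*s + 24)/(s^2 - 8*s + 7)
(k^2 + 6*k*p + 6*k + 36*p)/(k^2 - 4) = (k^2 + 6*k*p + 6*k + 36*p)/(k^2 - 4)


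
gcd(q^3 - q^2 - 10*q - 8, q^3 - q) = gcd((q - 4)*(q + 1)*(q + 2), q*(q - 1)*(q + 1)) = q + 1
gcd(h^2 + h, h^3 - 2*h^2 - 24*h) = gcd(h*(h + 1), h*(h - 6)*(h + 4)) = h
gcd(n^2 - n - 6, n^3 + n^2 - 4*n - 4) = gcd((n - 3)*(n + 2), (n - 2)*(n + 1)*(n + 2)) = n + 2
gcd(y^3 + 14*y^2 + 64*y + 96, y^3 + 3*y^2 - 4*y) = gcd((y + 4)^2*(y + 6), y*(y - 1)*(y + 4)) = y + 4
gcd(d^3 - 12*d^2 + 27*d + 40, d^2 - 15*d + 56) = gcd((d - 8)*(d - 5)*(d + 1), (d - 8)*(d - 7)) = d - 8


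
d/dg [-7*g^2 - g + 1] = -14*g - 1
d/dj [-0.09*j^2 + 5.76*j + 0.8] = 5.76 - 0.18*j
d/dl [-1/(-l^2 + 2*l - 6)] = 2*(1 - l)/(l^2 - 2*l + 6)^2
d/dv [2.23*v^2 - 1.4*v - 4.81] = 4.46*v - 1.4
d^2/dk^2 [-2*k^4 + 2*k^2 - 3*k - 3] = 4 - 24*k^2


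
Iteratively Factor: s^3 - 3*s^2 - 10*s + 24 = (s - 2)*(s^2 - s - 12) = (s - 4)*(s - 2)*(s + 3)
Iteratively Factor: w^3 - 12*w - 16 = (w - 4)*(w^2 + 4*w + 4) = (w - 4)*(w + 2)*(w + 2)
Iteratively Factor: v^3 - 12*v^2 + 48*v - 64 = (v - 4)*(v^2 - 8*v + 16) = (v - 4)^2*(v - 4)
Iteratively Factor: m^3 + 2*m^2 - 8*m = (m - 2)*(m^2 + 4*m) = (m - 2)*(m + 4)*(m)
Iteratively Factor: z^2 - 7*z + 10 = (z - 5)*(z - 2)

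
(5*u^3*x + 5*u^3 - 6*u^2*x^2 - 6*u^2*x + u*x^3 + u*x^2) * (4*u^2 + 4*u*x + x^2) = 20*u^5*x + 20*u^5 - 4*u^4*x^2 - 4*u^4*x - 15*u^3*x^3 - 15*u^3*x^2 - 2*u^2*x^4 - 2*u^2*x^3 + u*x^5 + u*x^4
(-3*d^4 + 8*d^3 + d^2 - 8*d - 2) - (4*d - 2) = -3*d^4 + 8*d^3 + d^2 - 12*d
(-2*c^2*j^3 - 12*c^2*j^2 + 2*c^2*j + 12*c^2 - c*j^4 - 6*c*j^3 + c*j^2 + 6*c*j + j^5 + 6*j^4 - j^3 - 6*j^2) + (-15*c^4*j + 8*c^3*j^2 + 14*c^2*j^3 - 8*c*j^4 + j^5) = -15*c^4*j + 8*c^3*j^2 + 12*c^2*j^3 - 12*c^2*j^2 + 2*c^2*j + 12*c^2 - 9*c*j^4 - 6*c*j^3 + c*j^2 + 6*c*j + 2*j^5 + 6*j^4 - j^3 - 6*j^2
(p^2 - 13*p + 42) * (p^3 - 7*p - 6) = p^5 - 13*p^4 + 35*p^3 + 85*p^2 - 216*p - 252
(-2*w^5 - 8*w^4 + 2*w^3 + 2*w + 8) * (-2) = 4*w^5 + 16*w^4 - 4*w^3 - 4*w - 16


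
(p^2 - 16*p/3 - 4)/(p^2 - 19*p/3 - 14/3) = (p - 6)/(p - 7)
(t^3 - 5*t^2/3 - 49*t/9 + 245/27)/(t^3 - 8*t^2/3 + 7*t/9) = (9*t^2 + 6*t - 35)/(3*t*(3*t - 1))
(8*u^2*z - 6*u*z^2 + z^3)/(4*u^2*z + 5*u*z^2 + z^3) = (8*u^2 - 6*u*z + z^2)/(4*u^2 + 5*u*z + z^2)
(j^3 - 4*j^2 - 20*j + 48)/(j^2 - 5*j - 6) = (j^2 + 2*j - 8)/(j + 1)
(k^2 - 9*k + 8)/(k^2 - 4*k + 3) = (k - 8)/(k - 3)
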